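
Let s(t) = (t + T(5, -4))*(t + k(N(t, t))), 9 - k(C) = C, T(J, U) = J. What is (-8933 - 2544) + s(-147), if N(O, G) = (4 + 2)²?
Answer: 13231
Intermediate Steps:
N(O, G) = 36 (N(O, G) = 6² = 36)
k(C) = 9 - C
s(t) = (-27 + t)*(5 + t) (s(t) = (t + 5)*(t + (9 - 1*36)) = (5 + t)*(t + (9 - 36)) = (5 + t)*(t - 27) = (5 + t)*(-27 + t) = (-27 + t)*(5 + t))
(-8933 - 2544) + s(-147) = (-8933 - 2544) + (-135 + (-147)² - 22*(-147)) = -11477 + (-135 + 21609 + 3234) = -11477 + 24708 = 13231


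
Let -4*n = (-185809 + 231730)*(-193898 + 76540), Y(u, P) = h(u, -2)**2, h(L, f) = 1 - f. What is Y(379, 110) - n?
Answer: -2694598341/2 ≈ -1.3473e+9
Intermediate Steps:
Y(u, P) = 9 (Y(u, P) = (1 - 1*(-2))**2 = (1 + 2)**2 = 3**2 = 9)
n = 2694598359/2 (n = -(-185809 + 231730)*(-193898 + 76540)/4 = -45921*(-117358)/4 = -1/4*(-5389196718) = 2694598359/2 ≈ 1.3473e+9)
Y(379, 110) - n = 9 - 1*2694598359/2 = 9 - 2694598359/2 = -2694598341/2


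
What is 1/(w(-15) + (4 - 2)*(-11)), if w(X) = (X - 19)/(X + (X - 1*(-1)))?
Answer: -29/604 ≈ -0.048013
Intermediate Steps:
w(X) = (-19 + X)/(1 + 2*X) (w(X) = (-19 + X)/(X + (X + 1)) = (-19 + X)/(X + (1 + X)) = (-19 + X)/(1 + 2*X))
1/(w(-15) + (4 - 2)*(-11)) = 1/((-19 - 15)/(1 + 2*(-15)) + (4 - 2)*(-11)) = 1/(-34/(1 - 30) + 2*(-11)) = 1/(-34/(-29) - 22) = 1/(-1/29*(-34) - 22) = 1/(34/29 - 22) = 1/(-604/29) = -29/604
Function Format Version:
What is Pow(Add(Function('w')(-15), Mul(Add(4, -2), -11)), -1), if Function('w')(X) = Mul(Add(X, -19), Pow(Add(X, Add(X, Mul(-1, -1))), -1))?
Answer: Rational(-29, 604) ≈ -0.048013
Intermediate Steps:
Function('w')(X) = Mul(Pow(Add(1, Mul(2, X)), -1), Add(-19, X)) (Function('w')(X) = Mul(Add(-19, X), Pow(Add(X, Add(X, 1)), -1)) = Mul(Add(-19, X), Pow(Add(X, Add(1, X)), -1)) = Mul(Add(-19, X), Pow(Add(1, Mul(2, X)), -1)) = Mul(Pow(Add(1, Mul(2, X)), -1), Add(-19, X)))
Pow(Add(Function('w')(-15), Mul(Add(4, -2), -11)), -1) = Pow(Add(Mul(Pow(Add(1, Mul(2, -15)), -1), Add(-19, -15)), Mul(Add(4, -2), -11)), -1) = Pow(Add(Mul(Pow(Add(1, -30), -1), -34), Mul(2, -11)), -1) = Pow(Add(Mul(Pow(-29, -1), -34), -22), -1) = Pow(Add(Mul(Rational(-1, 29), -34), -22), -1) = Pow(Add(Rational(34, 29), -22), -1) = Pow(Rational(-604, 29), -1) = Rational(-29, 604)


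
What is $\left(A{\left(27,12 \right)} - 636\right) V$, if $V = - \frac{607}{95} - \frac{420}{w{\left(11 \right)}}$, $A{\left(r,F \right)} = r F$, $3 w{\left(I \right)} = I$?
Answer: $\frac{39429624}{1045} \approx 37732.0$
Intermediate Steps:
$w{\left(I \right)} = \frac{I}{3}$
$A{\left(r,F \right)} = F r$
$V = - \frac{126377}{1045}$ ($V = - \frac{607}{95} - \frac{420}{\frac{1}{3} \cdot 11} = \left(-607\right) \frac{1}{95} - \frac{420}{\frac{11}{3}} = - \frac{607}{95} - \frac{1260}{11} = - \frac{126377}{1045} \approx -120.93$)
$\left(A{\left(27,12 \right)} - 636\right) V = \left(12 \cdot 27 - 636\right) \left(- \frac{126377}{1045}\right) = \left(324 - 636\right) \left(- \frac{126377}{1045}\right) = \left(-312\right) \left(- \frac{126377}{1045}\right) = \frac{39429624}{1045}$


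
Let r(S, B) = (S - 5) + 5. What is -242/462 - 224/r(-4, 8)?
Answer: 1165/21 ≈ 55.476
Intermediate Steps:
r(S, B) = S (r(S, B) = (-5 + S) + 5 = S)
-242/462 - 224/r(-4, 8) = -242/462 - 224/(-4) = -242*1/462 - 224*(-¼) = -11/21 + 56 = 1165/21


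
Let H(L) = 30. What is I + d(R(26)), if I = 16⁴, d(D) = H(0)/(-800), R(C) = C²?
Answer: 5242877/80 ≈ 65536.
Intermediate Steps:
d(D) = -3/80 (d(D) = 30/(-800) = 30*(-1/800) = -3/80)
I = 65536
I + d(R(26)) = 65536 - 3/80 = 5242877/80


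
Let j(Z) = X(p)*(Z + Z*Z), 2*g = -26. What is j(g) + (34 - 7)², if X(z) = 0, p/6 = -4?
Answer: 729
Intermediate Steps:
g = -13 (g = (½)*(-26) = -13)
p = -24 (p = 6*(-4) = -24)
j(Z) = 0 (j(Z) = 0*(Z + Z*Z) = 0*(Z + Z²) = 0)
j(g) + (34 - 7)² = 0 + (34 - 7)² = 0 + 27² = 0 + 729 = 729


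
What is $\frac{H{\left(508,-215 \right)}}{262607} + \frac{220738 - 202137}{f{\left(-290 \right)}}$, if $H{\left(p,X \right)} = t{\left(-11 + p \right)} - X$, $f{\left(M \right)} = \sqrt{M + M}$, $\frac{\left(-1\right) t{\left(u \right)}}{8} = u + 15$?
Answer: $- \frac{3881}{262607} - \frac{18601 i \sqrt{145}}{290} \approx -0.014779 - 772.36 i$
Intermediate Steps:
$t{\left(u \right)} = -120 - 8 u$ ($t{\left(u \right)} = - 8 \left(u + 15\right) = - 8 \left(15 + u\right) = -120 - 8 u$)
$f{\left(M \right)} = \sqrt{2} \sqrt{M}$ ($f{\left(M \right)} = \sqrt{2 M} = \sqrt{2} \sqrt{M}$)
$H{\left(p,X \right)} = -32 - X - 8 p$ ($H{\left(p,X \right)} = \left(-120 - 8 \left(-11 + p\right)\right) - X = \left(-120 - \left(-88 + 8 p\right)\right) - X = \left(-32 - 8 p\right) - X = -32 - X - 8 p$)
$\frac{H{\left(508,-215 \right)}}{262607} + \frac{220738 - 202137}{f{\left(-290 \right)}} = \frac{-32 - -215 - 4064}{262607} + \frac{220738 - 202137}{\sqrt{2} \sqrt{-290}} = \left(-32 + 215 - 4064\right) \frac{1}{262607} + \frac{220738 - 202137}{\sqrt{2} i \sqrt{290}} = \left(-3881\right) \frac{1}{262607} + \frac{18601}{2 i \sqrt{145}} = - \frac{3881}{262607} + 18601 \left(- \frac{i \sqrt{145}}{290}\right) = - \frac{3881}{262607} - \frac{18601 i \sqrt{145}}{290}$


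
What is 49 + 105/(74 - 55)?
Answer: 1036/19 ≈ 54.526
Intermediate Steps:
49 + 105/(74 - 55) = 49 + 105/19 = 1036/19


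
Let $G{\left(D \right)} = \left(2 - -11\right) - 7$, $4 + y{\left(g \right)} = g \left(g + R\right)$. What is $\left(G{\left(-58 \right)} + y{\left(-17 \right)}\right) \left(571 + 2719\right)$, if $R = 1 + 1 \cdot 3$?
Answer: $733670$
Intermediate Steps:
$R = 4$ ($R = 1 + 3 = 4$)
$y{\left(g \right)} = -4 + g \left(4 + g\right)$ ($y{\left(g \right)} = -4 + g \left(g + 4\right) = -4 + g \left(4 + g\right)$)
$G{\left(D \right)} = 6$ ($G{\left(D \right)} = \left(2 + 11\right) - 7 = 13 - 7 = 6$)
$\left(G{\left(-58 \right)} + y{\left(-17 \right)}\right) \left(571 + 2719\right) = \left(6 + \left(-4 + \left(-17\right)^{2} + 4 \left(-17\right)\right)\right) \left(571 + 2719\right) = \left(6 - -217\right) 3290 = \left(6 + 217\right) 3290 = 223 \cdot 3290 = 733670$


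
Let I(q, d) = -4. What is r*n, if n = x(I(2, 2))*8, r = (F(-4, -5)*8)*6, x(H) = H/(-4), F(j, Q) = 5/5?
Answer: 384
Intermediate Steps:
F(j, Q) = 1 (F(j, Q) = 5*(1/5) = 1)
x(H) = -H/4 (x(H) = H*(-1/4) = -H/4)
r = 48 (r = (1*8)*6 = 8*6 = 48)
n = 8 (n = -1/4*(-4)*8 = 1*8 = 8)
r*n = 48*8 = 384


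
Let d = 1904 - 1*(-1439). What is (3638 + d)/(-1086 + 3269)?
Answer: 6981/2183 ≈ 3.1979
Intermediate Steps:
d = 3343 (d = 1904 + 1439 = 3343)
(3638 + d)/(-1086 + 3269) = (3638 + 3343)/(-1086 + 3269) = 6981/2183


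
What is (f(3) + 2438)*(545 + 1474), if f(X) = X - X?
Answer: 4922322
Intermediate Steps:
f(X) = 0
(f(3) + 2438)*(545 + 1474) = (0 + 2438)*(545 + 1474) = 2438*2019 = 4922322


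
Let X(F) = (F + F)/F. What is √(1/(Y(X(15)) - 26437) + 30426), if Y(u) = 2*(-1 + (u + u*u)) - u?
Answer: √21252318813037/26429 ≈ 174.43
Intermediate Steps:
X(F) = 2 (X(F) = (2*F)/F = 2)
Y(u) = -2 + u + 2*u² (Y(u) = 2*(-1 + (u + u²)) - u = 2*(-1 + u + u²) - u = (-2 + 2*u + 2*u²) - u = -2 + u + 2*u²)
√(1/(Y(X(15)) - 26437) + 30426) = √(1/((-2 + 2 + 2*2²) - 26437) + 30426) = √(1/((-2 + 2 + 2*4) - 26437) + 30426) = √(1/((-2 + 2 + 8) - 26437) + 30426) = √(1/(8 - 26437) + 30426) = √(1/(-26429) + 30426) = √(-1/26429 + 30426) = √(804128753/26429) = √21252318813037/26429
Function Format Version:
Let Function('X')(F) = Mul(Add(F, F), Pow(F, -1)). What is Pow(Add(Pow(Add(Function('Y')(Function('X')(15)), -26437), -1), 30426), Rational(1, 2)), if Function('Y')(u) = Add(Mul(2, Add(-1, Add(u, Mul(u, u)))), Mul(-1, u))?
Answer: Mul(Rational(1, 26429), Pow(21252318813037, Rational(1, 2))) ≈ 174.43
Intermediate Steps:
Function('X')(F) = 2 (Function('X')(F) = Mul(Mul(2, F), Pow(F, -1)) = 2)
Function('Y')(u) = Add(-2, u, Mul(2, Pow(u, 2))) (Function('Y')(u) = Add(Mul(2, Add(-1, Add(u, Pow(u, 2)))), Mul(-1, u)) = Add(Mul(2, Add(-1, u, Pow(u, 2))), Mul(-1, u)) = Add(Add(-2, Mul(2, u), Mul(2, Pow(u, 2))), Mul(-1, u)) = Add(-2, u, Mul(2, Pow(u, 2))))
Pow(Add(Pow(Add(Function('Y')(Function('X')(15)), -26437), -1), 30426), Rational(1, 2)) = Pow(Add(Pow(Add(Add(-2, 2, Mul(2, Pow(2, 2))), -26437), -1), 30426), Rational(1, 2)) = Pow(Add(Pow(Add(Add(-2, 2, Mul(2, 4)), -26437), -1), 30426), Rational(1, 2)) = Pow(Add(Pow(Add(Add(-2, 2, 8), -26437), -1), 30426), Rational(1, 2)) = Pow(Add(Pow(Add(8, -26437), -1), 30426), Rational(1, 2)) = Pow(Add(Pow(-26429, -1), 30426), Rational(1, 2)) = Pow(Add(Rational(-1, 26429), 30426), Rational(1, 2)) = Pow(Rational(804128753, 26429), Rational(1, 2)) = Mul(Rational(1, 26429), Pow(21252318813037, Rational(1, 2)))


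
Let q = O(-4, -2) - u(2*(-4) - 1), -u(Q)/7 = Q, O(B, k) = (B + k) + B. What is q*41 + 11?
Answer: -2982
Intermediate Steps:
O(B, k) = k + 2*B
u(Q) = -7*Q
q = -73 (q = (-2 + 2*(-4)) - (-7)*(2*(-4) - 1) = (-2 - 8) - (-7)*(-8 - 1) = -10 - (-7)*(-9) = -10 - 1*63 = -10 - 63 = -73)
q*41 + 11 = -73*41 + 11 = -2993 + 11 = -2982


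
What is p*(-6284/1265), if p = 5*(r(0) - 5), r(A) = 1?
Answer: 25136/253 ≈ 99.352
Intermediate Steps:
p = -20 (p = 5*(1 - 5) = 5*(-4) = -20)
p*(-6284/1265) = -(-125680)/1265 = -20*(-6284/1265) = 25136/253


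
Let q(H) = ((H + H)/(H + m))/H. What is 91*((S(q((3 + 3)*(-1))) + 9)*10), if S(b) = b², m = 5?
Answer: 11830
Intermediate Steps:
q(H) = 2/(5 + H) (q(H) = ((H + H)/(H + 5))/H = ((2*H)/(5 + H))/H = (2*H/(5 + H))/H = 2/(5 + H))
91*((S(q((3 + 3)*(-1))) + 9)*10) = 91*(((2/(5 + (3 + 3)*(-1)))² + 9)*10) = 91*(((2/(5 + 6*(-1)))² + 9)*10) = 91*(((2/(5 - 6))² + 9)*10) = 91*(((2/(-1))² + 9)*10) = 91*(((2*(-1))² + 9)*10) = 91*(((-2)² + 9)*10) = 91*((4 + 9)*10) = 91*(13*10) = 91*130 = 11830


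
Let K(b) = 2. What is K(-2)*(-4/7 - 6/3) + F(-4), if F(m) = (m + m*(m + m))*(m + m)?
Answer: -1604/7 ≈ -229.14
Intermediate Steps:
F(m) = 2*m*(m + 2*m**2) (F(m) = (m + m*(2*m))*(2*m) = (m + 2*m**2)*(2*m) = 2*m*(m + 2*m**2))
K(-2)*(-4/7 - 6/3) + F(-4) = 2*(-4/7 - 6/3) + (-4)**2*(2 + 4*(-4)) = 2*(-4*1/7 - 6*1/3) + 16*(2 - 16) = 2*(-4/7 - 2) + 16*(-14) = 2*(-18/7) - 224 = -36/7 - 224 = -1604/7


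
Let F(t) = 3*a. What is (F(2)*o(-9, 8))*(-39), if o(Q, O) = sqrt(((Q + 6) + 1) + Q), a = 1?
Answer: -117*I*sqrt(11) ≈ -388.04*I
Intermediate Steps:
F(t) = 3 (F(t) = 3*1 = 3)
o(Q, O) = sqrt(7 + 2*Q) (o(Q, O) = sqrt(((6 + Q) + 1) + Q) = sqrt((7 + Q) + Q) = sqrt(7 + 2*Q))
(F(2)*o(-9, 8))*(-39) = (3*sqrt(7 + 2*(-9)))*(-39) = (3*sqrt(7 - 18))*(-39) = (3*sqrt(-11))*(-39) = (3*(I*sqrt(11)))*(-39) = (3*I*sqrt(11))*(-39) = -117*I*sqrt(11)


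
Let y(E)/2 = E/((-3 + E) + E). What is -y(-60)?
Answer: -40/41 ≈ -0.97561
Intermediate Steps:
y(E) = 2*E/(-3 + 2*E) (y(E) = 2*(E/((-3 + E) + E)) = 2*(E/(-3 + 2*E)) = 2*E/(-3 + 2*E))
-y(-60) = -2*(-60)/(-3 + 2*(-60)) = -2*(-60)/(-3 - 120) = -2*(-60)/(-123) = -2*(-60)*(-1)/123 = -1*40/41 = -40/41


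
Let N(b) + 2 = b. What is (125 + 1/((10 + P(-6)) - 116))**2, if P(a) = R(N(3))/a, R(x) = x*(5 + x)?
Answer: 178863876/11449 ≈ 15623.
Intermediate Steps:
N(b) = -2 + b
P(a) = 6/a (P(a) = ((-2 + 3)*(5 + (-2 + 3)))/a = (1*(5 + 1))/a = (1*6)/a = 6/a)
(125 + 1/((10 + P(-6)) - 116))**2 = (125 + 1/((10 + 6/(-6)) - 116))**2 = (125 + 1/((10 + 6*(-1/6)) - 116))**2 = (125 + 1/((10 - 1) - 116))**2 = (125 + 1/(9 - 116))**2 = (125 + 1/(-107))**2 = (125 - 1/107)**2 = (13374/107)**2 = 178863876/11449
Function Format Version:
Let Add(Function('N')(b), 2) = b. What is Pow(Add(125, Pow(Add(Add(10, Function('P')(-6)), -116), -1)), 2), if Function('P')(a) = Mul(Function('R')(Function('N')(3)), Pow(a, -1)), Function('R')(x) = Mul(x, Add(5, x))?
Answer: Rational(178863876, 11449) ≈ 15623.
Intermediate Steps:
Function('N')(b) = Add(-2, b)
Function('P')(a) = Mul(6, Pow(a, -1)) (Function('P')(a) = Mul(Mul(Add(-2, 3), Add(5, Add(-2, 3))), Pow(a, -1)) = Mul(Mul(1, Add(5, 1)), Pow(a, -1)) = Mul(Mul(1, 6), Pow(a, -1)) = Mul(6, Pow(a, -1)))
Pow(Add(125, Pow(Add(Add(10, Function('P')(-6)), -116), -1)), 2) = Pow(Add(125, Pow(Add(Add(10, Mul(6, Pow(-6, -1))), -116), -1)), 2) = Pow(Add(125, Pow(Add(Add(10, Mul(6, Rational(-1, 6))), -116), -1)), 2) = Pow(Add(125, Pow(Add(Add(10, -1), -116), -1)), 2) = Pow(Add(125, Pow(Add(9, -116), -1)), 2) = Pow(Add(125, Pow(-107, -1)), 2) = Pow(Add(125, Rational(-1, 107)), 2) = Pow(Rational(13374, 107), 2) = Rational(178863876, 11449)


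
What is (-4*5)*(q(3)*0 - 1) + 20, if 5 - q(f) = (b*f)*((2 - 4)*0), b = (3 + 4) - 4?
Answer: 40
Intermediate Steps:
b = 3 (b = 7 - 4 = 3)
q(f) = 5 (q(f) = 5 - 3*f*(2 - 4)*0 = 5 - 3*f*(-2*0) = 5 - 3*f*0 = 5 - 1*0 = 5 + 0 = 5)
(-4*5)*(q(3)*0 - 1) + 20 = (-4*5)*(5*0 - 1) + 20 = -20*(0 - 1) + 20 = -20*(-1) + 20 = 20 + 20 = 40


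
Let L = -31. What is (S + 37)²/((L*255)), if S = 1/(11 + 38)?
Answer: -3290596/18979905 ≈ -0.17337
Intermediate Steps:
S = 1/49 ≈ 0.020408
(S + 37)²/((L*255)) = (1/49 + 37)²/((-31*255)) = (1814/49)²/(-7905) = (3290596/2401)*(-1/7905) = -3290596/18979905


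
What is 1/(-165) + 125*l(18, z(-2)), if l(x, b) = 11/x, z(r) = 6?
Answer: 75619/990 ≈ 76.383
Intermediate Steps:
1/(-165) + 125*l(18, z(-2)) = 1/(-165) + 125*(11/18) = -1/165 + 125*(11*(1/18)) = -1/165 + 125*(11/18) = -1/165 + 1375/18 = 75619/990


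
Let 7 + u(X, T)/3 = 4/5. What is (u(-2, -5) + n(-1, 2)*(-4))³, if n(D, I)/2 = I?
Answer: -5177717/125 ≈ -41422.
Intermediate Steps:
u(X, T) = -93/5 (u(X, T) = -21 + 3*(4/5) = -21 + 3*(4*(⅕)) = -21 + 3*(⅘) = -21 + 12/5 = -93/5)
n(D, I) = 2*I
(u(-2, -5) + n(-1, 2)*(-4))³ = (-93/5 + (2*2)*(-4))³ = (-93/5 + 4*(-4))³ = (-93/5 - 16)³ = (-173/5)³ = -5177717/125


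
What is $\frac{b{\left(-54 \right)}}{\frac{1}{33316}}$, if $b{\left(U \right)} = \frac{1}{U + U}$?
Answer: $- \frac{8329}{27} \approx -308.48$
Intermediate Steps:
$b{\left(U \right)} = \frac{1}{2 U}$
$\frac{b{\left(-54 \right)}}{\frac{1}{33316}} = \frac{\frac{1}{2} \frac{1}{-54}}{\frac{1}{33316}} = \frac{1}{2} \left(- \frac{1}{54}\right) \frac{1}{\frac{1}{33316}} = \left(- \frac{1}{108}\right) 33316 = - \frac{8329}{27}$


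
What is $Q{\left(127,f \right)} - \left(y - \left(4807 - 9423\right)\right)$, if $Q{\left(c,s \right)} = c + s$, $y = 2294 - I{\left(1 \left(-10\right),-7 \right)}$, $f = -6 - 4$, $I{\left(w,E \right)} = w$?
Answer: $-6803$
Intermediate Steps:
$f = -10$ ($f = -6 - 4 = -10$)
$y = 2304$ ($y = 2294 - 1 \left(-10\right) = 2294 - -10 = 2294 + 10 = 2304$)
$Q{\left(127,f \right)} - \left(y - \left(4807 - 9423\right)\right) = \left(127 - 10\right) - \left(2304 - \left(4807 - 9423\right)\right) = 117 - \left(2304 - \left(4807 - 9423\right)\right) = 117 - \left(2304 - -4616\right) = 117 - \left(2304 + 4616\right) = 117 - 6920 = -6803$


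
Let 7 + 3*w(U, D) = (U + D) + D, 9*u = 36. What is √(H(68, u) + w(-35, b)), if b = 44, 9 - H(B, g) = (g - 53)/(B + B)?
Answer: 5*√41106/204 ≈ 4.9693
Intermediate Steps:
u = 4 (u = (⅑)*36 = 4)
H(B, g) = 9 - (-53 + g)/(2*B) (H(B, g) = 9 - (g - 53)/(B + B) = 9 - (-53 + g)/(2*B))
w(U, D) = -7/3 + U/3 + 2*D/3 (w(U, D) = -7/3 + ((U + D) + D)/3 = -7/3 + ((D + U) + D)/3 = -7/3 + (U + 2*D)/3 = -7/3 + (U/3 + 2*D/3) = -7/3 + U/3 + 2*D/3)
√(H(68, u) + w(-35, b)) = √((½)*(53 - 1*4 + 18*68)/68 + (-7/3 + (⅓)*(-35) + (⅔)*44)) = √((½)*(1/68)*(53 - 4 + 1224) + (-7/3 - 35/3 + 88/3)) = √((½)*(1/68)*1273 + 46/3) = √(1273/136 + 46/3) = √(10075/408) = 5*√41106/204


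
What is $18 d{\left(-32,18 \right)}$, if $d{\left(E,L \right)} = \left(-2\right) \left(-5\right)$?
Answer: $180$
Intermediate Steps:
$d{\left(E,L \right)} = 10$
$18 d{\left(-32,18 \right)} = 18 \cdot 10 = 180$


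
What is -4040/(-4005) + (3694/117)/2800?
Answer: 4956661/4859400 ≈ 1.0200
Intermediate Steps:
-4040/(-4005) + (3694/117)/2800 = -4040*(-1/4005) + (3694*(1/117))*(1/2800) = 808/801 + (3694/117)*(1/2800) = 808/801 + 1847/163800 = 4956661/4859400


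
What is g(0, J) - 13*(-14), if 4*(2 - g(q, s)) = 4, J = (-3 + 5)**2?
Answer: 183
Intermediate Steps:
J = 4 (J = 2**2 = 4)
g(q, s) = 1 (g(q, s) = 2 - 1/4*4 = 2 - 1 = 1)
g(0, J) - 13*(-14) = 1 - 13*(-14) = 1 + 182 = 183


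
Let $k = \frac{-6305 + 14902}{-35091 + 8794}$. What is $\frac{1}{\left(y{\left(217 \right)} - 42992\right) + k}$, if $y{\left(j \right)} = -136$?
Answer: $- \frac{26297}{1134145613} \approx -2.3187 \cdot 10^{-5}$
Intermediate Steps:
$k = - \frac{8597}{26297}$ ($k = \frac{8597}{-26297} = 8597 \left(- \frac{1}{26297}\right) = - \frac{8597}{26297} \approx -0.32692$)
$\frac{1}{\left(y{\left(217 \right)} - 42992\right) + k} = \frac{1}{\left(-136 - 42992\right) - \frac{8597}{26297}} = \frac{1}{-43128 - \frac{8597}{26297}} = \frac{1}{- \frac{1134145613}{26297}} = - \frac{26297}{1134145613}$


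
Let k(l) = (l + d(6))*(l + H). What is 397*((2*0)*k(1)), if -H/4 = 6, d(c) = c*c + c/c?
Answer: 0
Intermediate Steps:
d(c) = 1 + c**2 (d(c) = c**2 + 1 = 1 + c**2)
H = -24 (H = -4*6 = -24)
k(l) = (-24 + l)*(37 + l) (k(l) = (l + (1 + 6**2))*(l - 24) = (l + (1 + 36))*(-24 + l) = (l + 37)*(-24 + l) = (37 + l)*(-24 + l) = (-24 + l)*(37 + l))
397*((2*0)*k(1)) = 397*((2*0)*(-888 + 1**2 + 13*1)) = 397*(0*(-888 + 1 + 13)) = 397*(0*(-874)) = 397*0 = 0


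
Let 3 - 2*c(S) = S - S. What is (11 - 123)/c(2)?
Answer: -224/3 ≈ -74.667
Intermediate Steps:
c(S) = 3/2 (c(S) = 3/2 - (S - S)/2 = 3/2 - ½*0 = 3/2 + 0 = 3/2)
(11 - 123)/c(2) = (11 - 123)/(3/2) = -112*⅔ = -224/3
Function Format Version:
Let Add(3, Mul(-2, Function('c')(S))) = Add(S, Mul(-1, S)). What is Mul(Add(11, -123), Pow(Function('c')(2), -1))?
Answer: Rational(-224, 3) ≈ -74.667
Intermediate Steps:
Function('c')(S) = Rational(3, 2) (Function('c')(S) = Add(Rational(3, 2), Mul(Rational(-1, 2), Add(S, Mul(-1, S)))) = Add(Rational(3, 2), Mul(Rational(-1, 2), 0)) = Add(Rational(3, 2), 0) = Rational(3, 2))
Mul(Add(11, -123), Pow(Function('c')(2), -1)) = Mul(Add(11, -123), Pow(Rational(3, 2), -1)) = Mul(-112, Rational(2, 3)) = Rational(-224, 3)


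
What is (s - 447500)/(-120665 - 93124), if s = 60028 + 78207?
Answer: 309265/213789 ≈ 1.4466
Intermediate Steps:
s = 138235
(s - 447500)/(-120665 - 93124) = (138235 - 447500)/(-120665 - 93124) = -309265/(-213789) = -309265*(-1/213789) = 309265/213789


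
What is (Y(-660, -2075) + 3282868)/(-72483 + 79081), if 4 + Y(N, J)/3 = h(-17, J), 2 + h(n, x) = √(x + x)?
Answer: 1641425/3299 + 15*I*√166/6598 ≈ 497.55 + 0.029291*I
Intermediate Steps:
h(n, x) = -2 + √2*√x (h(n, x) = -2 + √(x + x) = -2 + √(2*x) = -2 + √2*√x)
Y(N, J) = -18 + 3*√2*√J (Y(N, J) = -12 + 3*(-2 + √2*√J) = -12 + (-6 + 3*√2*√J) = -18 + 3*√2*√J)
(Y(-660, -2075) + 3282868)/(-72483 + 79081) = ((-18 + 3*√2*√(-2075)) + 3282868)/(-72483 + 79081) = ((-18 + 3*√2*(5*I*√83)) + 3282868)/6598 = ((-18 + 15*I*√166) + 3282868)*(1/6598) = (3282850 + 15*I*√166)*(1/6598) = 1641425/3299 + 15*I*√166/6598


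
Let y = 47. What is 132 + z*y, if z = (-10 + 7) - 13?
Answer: -620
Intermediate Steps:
z = -16 (z = -3 - 13 = -16)
132 + z*y = 132 - 16*47 = 132 - 752 = -620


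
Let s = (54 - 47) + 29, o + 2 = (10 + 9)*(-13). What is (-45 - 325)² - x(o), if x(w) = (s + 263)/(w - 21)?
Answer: 36963299/270 ≈ 1.3690e+5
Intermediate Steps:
o = -249 (o = -2 + (10 + 9)*(-13) = -2 + 19*(-13) = -2 - 247 = -249)
s = 36 (s = 7 + 29 = 36)
x(w) = 299/(-21 + w) (x(w) = (36 + 263)/(w - 21) = 299/(-21 + w))
(-45 - 325)² - x(o) = (-45 - 325)² - 299/(-21 - 249) = (-370)² - 299/(-270) = 136900 - 299*(-1)/270 = 136900 - 1*(-299/270) = 136900 + 299/270 = 36963299/270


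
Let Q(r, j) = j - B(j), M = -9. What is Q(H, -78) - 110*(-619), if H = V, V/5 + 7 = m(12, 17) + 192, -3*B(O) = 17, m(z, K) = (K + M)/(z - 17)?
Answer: 204053/3 ≈ 68018.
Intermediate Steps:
m(z, K) = (-9 + K)/(-17 + z) (m(z, K) = (K - 9)/(z - 17) = (-9 + K)/(-17 + z))
B(O) = -17/3 (B(O) = -1/3*17 = -17/3)
V = 917 (V = -35 + 5*((-9 + 17)/(-17 + 12) + 192) = -35 + 5*(8/(-5) + 192) = -35 + 5*(-1/5*8 + 192) = -35 + 5*(-8/5 + 192) = -35 + 5*(952/5) = -35 + 952 = 917)
H = 917
Q(r, j) = 17/3 + j (Q(r, j) = j - 1*(-17/3) = j + 17/3 = 17/3 + j)
Q(H, -78) - 110*(-619) = (17/3 - 78) - 110*(-619) = -217/3 + 68090 = 204053/3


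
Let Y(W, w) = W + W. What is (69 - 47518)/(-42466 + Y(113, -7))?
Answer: 47449/42240 ≈ 1.1233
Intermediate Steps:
Y(W, w) = 2*W
(69 - 47518)/(-42466 + Y(113, -7)) = (69 - 47518)/(-42466 + 2*113) = -47449/(-42466 + 226) = -47449/(-42240) = -47449*(-1/42240) = 47449/42240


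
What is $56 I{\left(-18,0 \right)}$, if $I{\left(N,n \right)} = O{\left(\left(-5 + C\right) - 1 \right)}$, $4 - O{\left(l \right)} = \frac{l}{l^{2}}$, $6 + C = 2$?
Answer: $\frac{1148}{5} \approx 229.6$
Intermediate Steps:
$C = -4$ ($C = -6 + 2 = -4$)
$O{\left(l \right)} = 4 - \frac{1}{l}$ ($O{\left(l \right)} = 4 - \frac{l}{l^{2}} = 4 - \frac{1}{l}$)
$I{\left(N,n \right)} = \frac{41}{10}$ ($I{\left(N,n \right)} = 4 - \frac{1}{\left(-5 - 4\right) - 1} = 4 - \frac{1}{-9 - 1} = 4 - \frac{1}{-10} = 4 - - \frac{1}{10} = 4 + \frac{1}{10} = \frac{41}{10}$)
$56 I{\left(-18,0 \right)} = 56 \cdot \frac{41}{10} = \frac{1148}{5}$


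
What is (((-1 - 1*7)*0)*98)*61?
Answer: 0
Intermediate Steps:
(((-1 - 1*7)*0)*98)*61 = (((-1 - 7)*0)*98)*61 = (-8*0*98)*61 = (0*98)*61 = 0*61 = 0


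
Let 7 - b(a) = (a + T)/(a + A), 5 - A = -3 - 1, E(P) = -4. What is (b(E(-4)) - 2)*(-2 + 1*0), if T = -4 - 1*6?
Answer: -78/5 ≈ -15.600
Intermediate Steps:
A = 9 (A = 5 - (-3 - 1) = 5 - 1*(-4) = 5 + 4 = 9)
T = -10 (T = -4 - 6 = -10)
b(a) = 7 - (-10 + a)/(9 + a) (b(a) = 7 - (a - 10)/(a + 9) = 7 - (-10 + a)/(9 + a))
(b(E(-4)) - 2)*(-2 + 1*0) = ((73 + 6*(-4))/(9 - 4) - 2)*(-2 + 1*0) = ((73 - 24)/5 - 2)*(-2 + 0) = ((1/5)*49 - 2)*(-2) = (49/5 - 2)*(-2) = (39/5)*(-2) = -78/5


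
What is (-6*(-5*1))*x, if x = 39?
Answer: 1170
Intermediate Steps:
(-6*(-5*1))*x = -6*(-5*1)*39 = -(-30)*39 = -6*(-5)*39 = 30*39 = 1170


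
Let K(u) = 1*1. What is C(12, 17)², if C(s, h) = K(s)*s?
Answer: 144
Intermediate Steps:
K(u) = 1
C(s, h) = s (C(s, h) = 1*s = s)
C(12, 17)² = 12² = 144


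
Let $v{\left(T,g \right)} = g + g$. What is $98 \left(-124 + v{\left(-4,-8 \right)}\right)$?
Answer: $-13720$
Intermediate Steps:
$v{\left(T,g \right)} = 2 g$
$98 \left(-124 + v{\left(-4,-8 \right)}\right) = 98 \left(-124 + 2 \left(-8\right)\right) = 98 \left(-124 - 16\right) = 98 \left(-140\right) = -13720$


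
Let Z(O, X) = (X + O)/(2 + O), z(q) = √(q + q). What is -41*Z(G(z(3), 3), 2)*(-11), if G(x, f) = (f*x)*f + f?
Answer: 451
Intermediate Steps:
z(q) = √2*√q (z(q) = √(2*q) = √2*√q)
G(x, f) = f + x*f² (G(x, f) = x*f² + f = f + x*f²)
Z(O, X) = (O + X)/(2 + O)
-41*Z(G(z(3), 3), 2)*(-11) = -41*(3*(1 + 3*(√2*√3)) + 2)/(2 + 3*(1 + 3*(√2*√3)))*(-11) = -41*(3*(1 + 3*√6) + 2)/(2 + 3*(1 + 3*√6))*(-11) = -41*((3 + 9*√6) + 2)/(2 + (3 + 9*√6))*(-11) = -41*(5 + 9*√6)/(5 + 9*√6)*(-11) = -41*1*(-11) = -41*(-11) = 451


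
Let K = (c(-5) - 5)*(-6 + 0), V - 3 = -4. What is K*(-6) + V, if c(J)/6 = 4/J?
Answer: -1769/5 ≈ -353.80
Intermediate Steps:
V = -1 (V = 3 - 4 = -1)
c(J) = 24/J (c(J) = 6*(4/J) = 24/J)
K = 294/5 (K = (24/(-5) - 5)*(-6 + 0) = (24*(-⅕) - 5)*(-6) = (-24/5 - 5)*(-6) = -49/5*(-6) = 294/5 ≈ 58.800)
K*(-6) + V = (294/5)*(-6) - 1 = -1764/5 - 1 = -1769/5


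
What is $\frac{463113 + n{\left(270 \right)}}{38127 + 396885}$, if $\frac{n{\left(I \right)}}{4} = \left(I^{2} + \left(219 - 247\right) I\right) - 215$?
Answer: $\frac{723613}{435012} \approx 1.6634$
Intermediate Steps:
$n{\left(I \right)} = -860 - 112 I + 4 I^{2}$ ($n{\left(I \right)} = 4 \left(\left(I^{2} + \left(219 - 247\right) I\right) - 215\right) = 4 \left(\left(I^{2} - 28 I\right) - 215\right) = 4 \left(-215 + I^{2} - 28 I\right) = -860 - 112 I + 4 I^{2}$)
$\frac{463113 + n{\left(270 \right)}}{38127 + 396885} = \frac{463113 - \left(31100 - 291600\right)}{38127 + 396885} = \frac{463113 - -260500}{435012} = \left(463113 - -260500\right) \frac{1}{435012} = \left(463113 + 260500\right) \frac{1}{435012} = 723613 \cdot \frac{1}{435012} = \frac{723613}{435012}$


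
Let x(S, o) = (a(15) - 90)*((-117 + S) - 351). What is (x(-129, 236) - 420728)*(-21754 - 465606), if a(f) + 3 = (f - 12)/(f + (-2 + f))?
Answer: 1246129200080/7 ≈ 1.7802e+11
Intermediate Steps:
a(f) = -3 + (-12 + f)/(-2 + 2*f) (a(f) = -3 + (f - 12)/(f + (-2 + f)) = -3 + (-12 + f)/(-2 + 2*f))
x(S, o) = 304317/7 - 2601*S/28 (x(S, o) = ((-6 - 5*15)/(2*(-1 + 15)) - 90)*((-117 + S) - 351) = ((½)*(-6 - 75)/14 - 90)*(-468 + S) = ((½)*(1/14)*(-81) - 90)*(-468 + S) = (-81/28 - 90)*(-468 + S) = -2601*(-468 + S)/28 = 304317/7 - 2601*S/28)
(x(-129, 236) - 420728)*(-21754 - 465606) = ((304317/7 - 2601/28*(-129)) - 420728)*(-21754 - 465606) = ((304317/7 + 335529/28) - 420728)*(-487360) = (1552797/28 - 420728)*(-487360) = -10227587/28*(-487360) = 1246129200080/7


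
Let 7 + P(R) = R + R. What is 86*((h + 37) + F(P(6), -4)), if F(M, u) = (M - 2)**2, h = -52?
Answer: -516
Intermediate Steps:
P(R) = -7 + 2*R (P(R) = -7 + (R + R) = -7 + 2*R)
F(M, u) = (-2 + M)**2
86*((h + 37) + F(P(6), -4)) = 86*((-52 + 37) + (-2 + (-7 + 2*6))**2) = 86*(-15 + (-2 + (-7 + 12))**2) = 86*(-15 + (-2 + 5)**2) = 86*(-15 + 3**2) = 86*(-15 + 9) = 86*(-6) = -516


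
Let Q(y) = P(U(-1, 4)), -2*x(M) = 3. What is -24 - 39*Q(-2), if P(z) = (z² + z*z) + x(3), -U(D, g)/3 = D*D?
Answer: -1335/2 ≈ -667.50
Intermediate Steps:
x(M) = -3/2 (x(M) = -½*3 = -3/2)
U(D, g) = -3*D² (U(D, g) = -3*D*D = -3*D²)
P(z) = -3/2 + 2*z² (P(z) = (z² + z*z) - 3/2 = (z² + z²) - 3/2 = 2*z² - 3/2 = -3/2 + 2*z²)
Q(y) = 33/2 (Q(y) = -3/2 + 2*(-3*(-1)²)² = -3/2 + 2*(-3*1)² = -3/2 + 2*(-3)² = -3/2 + 2*9 = -3/2 + 18 = 33/2)
-24 - 39*Q(-2) = -24 - 39*33/2 = -24 - 1287/2 = -1335/2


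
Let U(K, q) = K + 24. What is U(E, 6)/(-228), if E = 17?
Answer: -41/228 ≈ -0.17982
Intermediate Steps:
U(K, q) = 24 + K
U(E, 6)/(-228) = (24 + 17)/(-228) = 41*(-1/228) = -41/228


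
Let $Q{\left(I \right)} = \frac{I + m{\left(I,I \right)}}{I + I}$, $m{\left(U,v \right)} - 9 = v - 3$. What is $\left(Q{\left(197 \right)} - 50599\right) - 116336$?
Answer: $- \frac{32885995}{197} \approx -1.6693 \cdot 10^{5}$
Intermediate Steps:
$m{\left(U,v \right)} = 6 + v$ ($m{\left(U,v \right)} = 9 + \left(v - 3\right) = 9 + \left(-3 + v\right) = 6 + v$)
$Q{\left(I \right)} = \frac{6 + 2 I}{2 I}$ ($Q{\left(I \right)} = \frac{I + \left(6 + I\right)}{I + I} = \frac{6 + 2 I}{2 I}$)
$\left(Q{\left(197 \right)} - 50599\right) - 116336 = \left(\frac{3 + 197}{197} - 50599\right) - 116336 = \left(\frac{1}{197} \cdot 200 - 50599\right) - 116336 = \left(\frac{200}{197} - 50599\right) - 116336 = - \frac{9967803}{197} - 116336 = - \frac{32885995}{197}$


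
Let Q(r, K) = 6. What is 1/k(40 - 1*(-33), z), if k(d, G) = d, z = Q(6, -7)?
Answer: 1/73 ≈ 0.013699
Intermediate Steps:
z = 6
1/k(40 - 1*(-33), z) = 1/(40 - 1*(-33)) = 1/(40 + 33) = 1/73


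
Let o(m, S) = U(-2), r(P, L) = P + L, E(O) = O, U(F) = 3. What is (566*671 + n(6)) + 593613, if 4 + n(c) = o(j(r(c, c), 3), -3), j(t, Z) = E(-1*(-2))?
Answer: 973398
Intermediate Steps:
r(P, L) = L + P
j(t, Z) = 2 (j(t, Z) = -1*(-2) = 2)
o(m, S) = 3
n(c) = -1 (n(c) = -4 + 3 = -1)
(566*671 + n(6)) + 593613 = (566*671 - 1) + 593613 = (379786 - 1) + 593613 = 379785 + 593613 = 973398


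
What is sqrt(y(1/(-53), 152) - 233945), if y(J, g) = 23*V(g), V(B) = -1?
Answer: 4*I*sqrt(14623) ≈ 483.7*I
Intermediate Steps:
y(J, g) = -23 (y(J, g) = 23*(-1) = -23)
sqrt(y(1/(-53), 152) - 233945) = sqrt(-23 - 233945) = sqrt(-233968) = 4*I*sqrt(14623)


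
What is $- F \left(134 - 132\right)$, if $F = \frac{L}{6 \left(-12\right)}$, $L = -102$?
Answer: $- \frac{17}{6} \approx -2.8333$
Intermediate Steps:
$F = \frac{17}{12}$ ($F = - \frac{102}{6 \left(-12\right)} = - \frac{102}{-72} = \left(-102\right) \left(- \frac{1}{72}\right) = \frac{17}{12} \approx 1.4167$)
$- F \left(134 - 132\right) = - \frac{17 \left(134 - 132\right)}{12} = - \frac{17 \cdot 2}{12} = \left(-1\right) \frac{17}{6} = - \frac{17}{6}$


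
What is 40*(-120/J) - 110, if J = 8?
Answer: -710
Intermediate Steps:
40*(-120/J) - 110 = 40*(-120/8) - 110 = 40*(-120*⅛) - 110 = 40*(-15) - 110 = -600 - 110 = -710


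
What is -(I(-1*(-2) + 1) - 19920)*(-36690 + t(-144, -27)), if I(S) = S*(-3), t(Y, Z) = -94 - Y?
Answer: -730198560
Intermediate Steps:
I(S) = -3*S
-(I(-1*(-2) + 1) - 19920)*(-36690 + t(-144, -27)) = -(-3*(-1*(-2) + 1) - 19920)*(-36690 + (-94 - 1*(-144))) = -(-3*(2 + 1) - 19920)*(-36690 + (-94 + 144)) = -(-3*3 - 19920)*(-36690 + 50) = -(-9 - 19920)*(-36640) = -(-19929)*(-36640) = -1*730198560 = -730198560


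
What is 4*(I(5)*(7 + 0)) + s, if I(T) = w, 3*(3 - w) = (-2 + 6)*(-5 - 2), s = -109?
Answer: 709/3 ≈ 236.33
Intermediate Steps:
w = 37/3 (w = 3 - (-2 + 6)*(-5 - 2)/3 = 3 - 4*(-7)/3 = 3 - 1/3*(-28) = 3 + 28/3 = 37/3 ≈ 12.333)
I(T) = 37/3
4*(I(5)*(7 + 0)) + s = 4*(37*(7 + 0)/3) - 109 = 4*((37/3)*7) - 109 = 4*(259/3) - 109 = 1036/3 - 109 = 709/3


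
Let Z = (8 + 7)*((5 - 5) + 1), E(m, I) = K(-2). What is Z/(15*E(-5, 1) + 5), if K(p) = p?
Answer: -⅗ ≈ -0.60000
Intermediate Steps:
E(m, I) = -2
Z = 15 (Z = 15*(0 + 1) = 15*1 = 15)
Z/(15*E(-5, 1) + 5) = 15/(15*(-2) + 5) = 15/(-30 + 5) = 15/(-25) = 15*(-1/25) = -⅗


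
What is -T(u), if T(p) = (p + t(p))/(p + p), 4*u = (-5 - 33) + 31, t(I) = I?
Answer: -1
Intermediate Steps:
u = -7/4 (u = ((-5 - 33) + 31)/4 = (-38 + 31)/4 = (¼)*(-7) = -7/4 ≈ -1.7500)
T(p) = 1 (T(p) = (p + p)/(p + p) = (2*p)/((2*p)) = (2*p)*(1/(2*p)) = 1)
-T(u) = -1*1 = -1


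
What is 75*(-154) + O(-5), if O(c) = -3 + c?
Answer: -11558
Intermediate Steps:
75*(-154) + O(-5) = 75*(-154) + (-3 - 5) = -11550 - 8 = -11558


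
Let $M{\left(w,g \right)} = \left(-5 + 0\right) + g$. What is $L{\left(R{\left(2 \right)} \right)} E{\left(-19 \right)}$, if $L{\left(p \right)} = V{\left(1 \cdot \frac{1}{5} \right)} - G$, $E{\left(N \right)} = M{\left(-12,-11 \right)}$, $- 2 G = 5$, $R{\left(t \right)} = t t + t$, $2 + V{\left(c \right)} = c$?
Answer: $- \frac{56}{5} \approx -11.2$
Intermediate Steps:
$V{\left(c \right)} = -2 + c$
$R{\left(t \right)} = t + t^{2}$ ($R{\left(t \right)} = t^{2} + t = t + t^{2}$)
$G = - \frac{5}{2}$ ($G = \left(- \frac{1}{2}\right) 5 = - \frac{5}{2} \approx -2.5$)
$M{\left(w,g \right)} = -5 + g$
$E{\left(N \right)} = -16$ ($E{\left(N \right)} = -5 - 11 = -16$)
$L{\left(p \right)} = \frac{7}{10}$ ($L{\left(p \right)} = \left(-2 + 1 \cdot \frac{1}{5}\right) - - \frac{5}{2} = \left(-2 + 1 \cdot \frac{1}{5}\right) + \frac{5}{2} = \left(-2 + \frac{1}{5}\right) + \frac{5}{2} = - \frac{9}{5} + \frac{5}{2} = \frac{7}{10}$)
$L{\left(R{\left(2 \right)} \right)} E{\left(-19 \right)} = \frac{7}{10} \left(-16\right) = - \frac{56}{5}$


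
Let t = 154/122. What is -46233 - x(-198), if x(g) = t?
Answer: -2820290/61 ≈ -46234.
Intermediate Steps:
t = 77/61 (t = 154*(1/122) = 77/61 ≈ 1.2623)
x(g) = 77/61
-46233 - x(-198) = -46233 - 1*77/61 = -46233 - 77/61 = -2820290/61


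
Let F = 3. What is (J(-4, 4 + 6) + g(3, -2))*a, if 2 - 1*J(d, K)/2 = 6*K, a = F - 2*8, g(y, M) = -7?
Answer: 1599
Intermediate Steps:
a = -13 (a = 3 - 2*8 = 3 - 1*16 = 3 - 16 = -13)
J(d, K) = 4 - 12*K
(J(-4, 4 + 6) + g(3, -2))*a = ((4 - 12*(4 + 6)) - 7)*(-13) = ((4 - 12*10) - 7)*(-13) = ((4 - 120) - 7)*(-13) = (-116 - 7)*(-13) = -123*(-13) = 1599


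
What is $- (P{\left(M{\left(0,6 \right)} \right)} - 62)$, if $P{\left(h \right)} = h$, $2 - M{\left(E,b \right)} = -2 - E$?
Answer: $58$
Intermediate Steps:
$M{\left(E,b \right)} = 4 + E$ ($M{\left(E,b \right)} = 2 - \left(-2 - E\right) = 2 + \left(2 + E\right) = 4 + E$)
$- (P{\left(M{\left(0,6 \right)} \right)} - 62) = - (\left(4 + 0\right) - 62) = - (4 - 62) = \left(-1\right) \left(-58\right) = 58$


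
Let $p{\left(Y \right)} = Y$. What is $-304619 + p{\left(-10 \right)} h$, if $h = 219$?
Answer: $-306809$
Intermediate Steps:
$-304619 + p{\left(-10 \right)} h = -304619 - 2190 = -306809$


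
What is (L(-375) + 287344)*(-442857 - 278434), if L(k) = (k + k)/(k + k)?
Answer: -207259362395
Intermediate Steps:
L(k) = 1 (L(k) = (2*k)/((2*k)) = (2*k)*(1/(2*k)) = 1)
(L(-375) + 287344)*(-442857 - 278434) = (1 + 287344)*(-442857 - 278434) = 287345*(-721291) = -207259362395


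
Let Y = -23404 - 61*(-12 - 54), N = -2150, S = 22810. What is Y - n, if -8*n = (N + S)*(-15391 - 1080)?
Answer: -85111471/2 ≈ -4.2556e+7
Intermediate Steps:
Y = -19378 (Y = -23404 - 61*(-66) = -23404 + 4026 = -19378)
n = 85072715/2 (n = -(-2150 + 22810)*(-15391 - 1080)/8 = -5165*(-16471)/2 = -⅛*(-340290860) = 85072715/2 ≈ 4.2536e+7)
Y - n = -19378 - 1*85072715/2 = -19378 - 85072715/2 = -85111471/2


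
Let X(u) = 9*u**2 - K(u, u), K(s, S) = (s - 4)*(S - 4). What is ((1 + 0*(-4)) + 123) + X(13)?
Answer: 1564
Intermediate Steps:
K(s, S) = (-4 + S)*(-4 + s) (K(s, S) = (-4 + s)*(-4 + S) = (-4 + S)*(-4 + s))
X(u) = -16 + 8*u + 8*u**2 (X(u) = 9*u**2 - (16 - 4*u - 4*u + u*u) = 9*u**2 - (16 - 4*u - 4*u + u**2) = 9*u**2 - (16 + u**2 - 8*u) = 9*u**2 + (-16 - u**2 + 8*u) = -16 + 8*u + 8*u**2)
((1 + 0*(-4)) + 123) + X(13) = ((1 + 0*(-4)) + 123) + (-16 + 8*13 + 8*13**2) = ((1 + 0) + 123) + (-16 + 104 + 8*169) = (1 + 123) + (-16 + 104 + 1352) = 124 + 1440 = 1564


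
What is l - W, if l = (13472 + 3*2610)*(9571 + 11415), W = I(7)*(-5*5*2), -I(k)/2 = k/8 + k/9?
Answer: 8046784921/18 ≈ 4.4704e+8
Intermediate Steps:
I(k) = -17*k/36 (I(k) = -2*(k/8 + k/9) = -17*k/36)
W = 2975/18 (W = (-17/36*7)*(-5*5*2) = -(-2975)*2/36 = -119/36*(-50) = 2975/18 ≈ 165.28)
l = 447043772 (l = (13472 + 7830)*20986 = 21302*20986 = 447043772)
l - W = 447043772 - 1*2975/18 = 447043772 - 2975/18 = 8046784921/18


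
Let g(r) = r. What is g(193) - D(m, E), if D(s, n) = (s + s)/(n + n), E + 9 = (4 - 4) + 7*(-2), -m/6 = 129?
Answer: 3665/23 ≈ 159.35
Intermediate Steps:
m = -774 (m = -6*129 = -774)
E = -23 (E = -9 + ((4 - 4) + 7*(-2)) = -9 + (0 - 14) = -9 - 14 = -23)
D(s, n) = s/n (D(s, n) = (2*s)/((2*n)) = (2*s)*(1/(2*n)) = s/n)
g(193) - D(m, E) = 193 - (-774)/(-23) = 193 - (-774)*(-1)/23 = 193 - 1*774/23 = 193 - 774/23 = 3665/23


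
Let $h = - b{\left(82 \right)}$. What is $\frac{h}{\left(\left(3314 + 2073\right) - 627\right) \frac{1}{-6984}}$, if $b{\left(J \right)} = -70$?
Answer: $- \frac{1746}{17} \approx -102.71$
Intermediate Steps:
$h = 70$ ($h = \left(-1\right) \left(-70\right) = 70$)
$\frac{h}{\left(\left(3314 + 2073\right) - 627\right) \frac{1}{-6984}} = \frac{70}{\left(\left(3314 + 2073\right) - 627\right) \frac{1}{-6984}} = \frac{70}{\left(5387 - 627\right) \left(- \frac{1}{6984}\right)} = \frac{70}{4760 \left(- \frac{1}{6984}\right)} = \frac{70}{- \frac{595}{873}} = 70 \left(- \frac{873}{595}\right) = - \frac{1746}{17}$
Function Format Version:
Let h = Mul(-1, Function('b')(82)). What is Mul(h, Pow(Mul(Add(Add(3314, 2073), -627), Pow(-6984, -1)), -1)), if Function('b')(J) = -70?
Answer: Rational(-1746, 17) ≈ -102.71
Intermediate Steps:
h = 70 (h = Mul(-1, -70) = 70)
Mul(h, Pow(Mul(Add(Add(3314, 2073), -627), Pow(-6984, -1)), -1)) = Mul(70, Pow(Mul(Add(Add(3314, 2073), -627), Pow(-6984, -1)), -1)) = Mul(70, Pow(Mul(Add(5387, -627), Rational(-1, 6984)), -1)) = Mul(70, Pow(Mul(4760, Rational(-1, 6984)), -1)) = Mul(70, Pow(Rational(-595, 873), -1)) = Mul(70, Rational(-873, 595)) = Rational(-1746, 17)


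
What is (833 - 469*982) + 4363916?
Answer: 3904191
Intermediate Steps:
(833 - 469*982) + 4363916 = (833 - 460558) + 4363916 = -459725 + 4363916 = 3904191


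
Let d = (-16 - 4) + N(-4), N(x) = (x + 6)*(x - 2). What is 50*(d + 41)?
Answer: 450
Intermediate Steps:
N(x) = (-2 + x)*(6 + x) (N(x) = (6 + x)*(-2 + x) = (-2 + x)*(6 + x))
d = -32 (d = (-16 - 4) + (-12 + (-4)**2 + 4*(-4)) = -20 + (-12 + 16 - 16) = -20 - 12 = -32)
50*(d + 41) = 50*(-32 + 41) = 50*9 = 450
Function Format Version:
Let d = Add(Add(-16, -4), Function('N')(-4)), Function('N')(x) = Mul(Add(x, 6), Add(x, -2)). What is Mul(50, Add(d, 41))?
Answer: 450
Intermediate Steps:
Function('N')(x) = Mul(Add(-2, x), Add(6, x)) (Function('N')(x) = Mul(Add(6, x), Add(-2, x)) = Mul(Add(-2, x), Add(6, x)))
d = -32 (d = Add(Add(-16, -4), Add(-12, Pow(-4, 2), Mul(4, -4))) = Add(-20, Add(-12, 16, -16)) = Add(-20, -12) = -32)
Mul(50, Add(d, 41)) = Mul(50, Add(-32, 41)) = Mul(50, 9) = 450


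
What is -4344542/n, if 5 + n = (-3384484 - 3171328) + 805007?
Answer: 2172271/2875405 ≈ 0.75547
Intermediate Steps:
n = -5750810 (n = -5 + ((-3384484 - 3171328) + 805007) = -5 + (-6555812 + 805007) = -5 - 5750805 = -5750810)
-4344542/n = -4344542/(-5750810) = -4344542*(-1/5750810) = 2172271/2875405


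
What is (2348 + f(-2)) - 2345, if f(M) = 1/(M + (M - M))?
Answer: 5/2 ≈ 2.5000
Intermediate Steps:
f(M) = 1/M (f(M) = 1/(M + 0) = 1/M)
(2348 + f(-2)) - 2345 = (2348 + 1/(-2)) - 2345 = (2348 - ½) - 2345 = 4695/2 - 2345 = 5/2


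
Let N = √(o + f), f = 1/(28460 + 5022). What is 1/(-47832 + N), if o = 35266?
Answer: -533837008/25534098174585 - √4392749907074/25534098174585 ≈ -2.0989e-5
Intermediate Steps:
f = 1/33482 ≈ 2.9867e-5
N = 3*√4392749907074/33482 (N = √(35266 + 1/33482) = √(1180776213/33482) = 3*√4392749907074/33482 ≈ 187.79)
1/(-47832 + N) = 1/(-47832 + 3*√4392749907074/33482)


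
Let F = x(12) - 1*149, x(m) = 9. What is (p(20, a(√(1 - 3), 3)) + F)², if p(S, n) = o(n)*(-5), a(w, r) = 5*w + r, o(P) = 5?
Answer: 27225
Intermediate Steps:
a(w, r) = r + 5*w
p(S, n) = -25 (p(S, n) = 5*(-5) = -25)
F = -140 (F = 9 - 1*149 = 9 - 149 = -140)
(p(20, a(√(1 - 3), 3)) + F)² = (-25 - 140)² = (-165)² = 27225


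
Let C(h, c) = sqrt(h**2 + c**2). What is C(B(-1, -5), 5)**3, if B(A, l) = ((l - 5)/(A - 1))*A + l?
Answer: 625*sqrt(5) ≈ 1397.5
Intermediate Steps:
B(A, l) = l + A*(-5 + l)/(-1 + A) (B(A, l) = ((-5 + l)/(-1 + A))*A + l = A*(-5 + l)/(-1 + A) + l = l + A*(-5 + l)/(-1 + A))
C(h, c) = sqrt(c**2 + h**2)
C(B(-1, -5), 5)**3 = (sqrt(5**2 + ((-1*(-5) - 5*(-1) + 2*(-1)*(-5))/(-1 - 1))**2))**3 = (sqrt(25 + ((5 + 5 + 10)/(-2))**2))**3 = (sqrt(25 + (-1/2*20)**2))**3 = (sqrt(25 + (-10)**2))**3 = (sqrt(25 + 100))**3 = (sqrt(125))**3 = (5*sqrt(5))**3 = 625*sqrt(5)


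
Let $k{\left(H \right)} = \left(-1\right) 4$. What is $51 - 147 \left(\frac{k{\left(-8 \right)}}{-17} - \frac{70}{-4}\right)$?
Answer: $- \frac{86907}{34} \approx -2556.1$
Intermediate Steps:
$k{\left(H \right)} = -4$
$51 - 147 \left(\frac{k{\left(-8 \right)}}{-17} - \frac{70}{-4}\right) = 51 - 147 \left(- \frac{4}{-17} - \frac{70}{-4}\right) = 51 - 147 \left(\left(-4\right) \left(- \frac{1}{17}\right) - - \frac{35}{2}\right) = 51 - 147 \left(\frac{4}{17} + \frac{35}{2}\right) = 51 - \frac{88641}{34} = - \frac{86907}{34}$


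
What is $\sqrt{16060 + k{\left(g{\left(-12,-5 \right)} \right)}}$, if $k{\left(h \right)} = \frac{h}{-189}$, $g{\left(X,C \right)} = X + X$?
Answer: $\frac{2 \sqrt{1770629}}{21} \approx 126.73$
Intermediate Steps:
$g{\left(X,C \right)} = 2 X$
$k{\left(h \right)} = - \frac{h}{189}$ ($k{\left(h \right)} = h \left(- \frac{1}{189}\right) = - \frac{h}{189}$)
$\sqrt{16060 + k{\left(g{\left(-12,-5 \right)} \right)}} = \sqrt{16060 - \frac{2 \left(-12\right)}{189}} = \sqrt{16060 - - \frac{8}{63}} = \sqrt{16060 + \frac{8}{63}} = \sqrt{\frac{1011788}{63}} = \frac{2 \sqrt{1770629}}{21}$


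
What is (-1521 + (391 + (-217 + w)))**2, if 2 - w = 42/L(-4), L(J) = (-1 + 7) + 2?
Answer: 29170801/16 ≈ 1.8232e+6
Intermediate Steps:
L(J) = 8 (L(J) = 6 + 2 = 8)
w = -13/4 (w = 2 - 42/8 = 2 - 1*21/4 = 2 - 21/4 = -13/4 ≈ -3.2500)
(-1521 + (391 + (-217 + w)))**2 = (-1521 + (391 + (-217 - 13/4)))**2 = (-1521 + (391 - 881/4))**2 = (-1521 + 683/4)**2 = (-5401/4)**2 = 29170801/16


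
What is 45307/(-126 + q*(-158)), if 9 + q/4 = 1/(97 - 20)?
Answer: 3488639/427642 ≈ 8.1579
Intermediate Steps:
q = -2768/77 (q = -36 + 4/(97 - 20) = -36 + 4/77 = -2768/77 ≈ -35.948)
45307/(-126 + q*(-158)) = 45307/(-126 - 2768/77*(-158)) = 45307/(-126 + 437344/77) = 45307/(427642/77) = 45307*(77/427642) = 3488639/427642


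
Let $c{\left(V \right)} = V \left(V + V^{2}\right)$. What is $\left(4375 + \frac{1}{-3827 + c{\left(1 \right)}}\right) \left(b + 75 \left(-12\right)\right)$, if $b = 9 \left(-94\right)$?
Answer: $- \frac{3246468556}{425} \approx -7.6388 \cdot 10^{6}$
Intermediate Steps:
$b = -846$
$\left(4375 + \frac{1}{-3827 + c{\left(1 \right)}}\right) \left(b + 75 \left(-12\right)\right) = \left(4375 + \frac{1}{-3827 + 1^{2} \left(1 + 1\right)}\right) \left(-846 + 75 \left(-12\right)\right) = \left(4375 + \frac{1}{-3827 + 1 \cdot 2}\right) \left(-846 - 900\right) = \left(4375 + \frac{1}{-3827 + 2}\right) \left(-1746\right) = \left(4375 + \frac{1}{-3825}\right) \left(-1746\right) = \left(4375 - \frac{1}{3825}\right) \left(-1746\right) = \frac{16734374}{3825} \left(-1746\right) = - \frac{3246468556}{425}$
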